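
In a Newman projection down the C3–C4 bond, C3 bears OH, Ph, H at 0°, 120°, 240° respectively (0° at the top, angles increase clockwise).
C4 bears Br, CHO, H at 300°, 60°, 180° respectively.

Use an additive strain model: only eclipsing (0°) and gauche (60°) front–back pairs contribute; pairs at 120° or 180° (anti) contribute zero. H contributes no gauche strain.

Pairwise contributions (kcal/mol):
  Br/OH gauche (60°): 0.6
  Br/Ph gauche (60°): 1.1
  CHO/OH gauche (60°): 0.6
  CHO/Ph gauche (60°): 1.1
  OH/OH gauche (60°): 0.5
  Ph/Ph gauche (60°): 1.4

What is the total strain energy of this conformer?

This conformer (staggered): OH(0°)/Br(300°) gauche 0.6; OH(0°)/CHO(60°) gauche 0.6; Ph(120°)/CHO(60°) gauche 1.1 → 2.3 kcal/mol.

2.3 kcal/mol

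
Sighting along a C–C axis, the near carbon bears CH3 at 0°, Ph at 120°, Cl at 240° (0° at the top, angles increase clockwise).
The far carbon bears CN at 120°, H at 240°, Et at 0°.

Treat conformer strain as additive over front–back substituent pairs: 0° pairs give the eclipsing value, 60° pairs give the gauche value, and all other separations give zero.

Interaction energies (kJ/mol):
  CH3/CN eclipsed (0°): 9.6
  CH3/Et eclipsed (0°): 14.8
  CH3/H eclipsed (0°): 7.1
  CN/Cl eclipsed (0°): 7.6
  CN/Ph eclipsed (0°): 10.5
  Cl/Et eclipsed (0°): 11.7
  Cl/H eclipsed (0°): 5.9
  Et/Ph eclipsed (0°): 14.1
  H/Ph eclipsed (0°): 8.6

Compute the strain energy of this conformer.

This conformer is eclipsed. CH3 at 0° is eclipsed with Et at 0° (14.8); Ph at 120° is eclipsed with CN at 120° (10.5); Cl at 240° is eclipsed with H at 240° (5.9). Total 31.2 kJ/mol.

31.2 kJ/mol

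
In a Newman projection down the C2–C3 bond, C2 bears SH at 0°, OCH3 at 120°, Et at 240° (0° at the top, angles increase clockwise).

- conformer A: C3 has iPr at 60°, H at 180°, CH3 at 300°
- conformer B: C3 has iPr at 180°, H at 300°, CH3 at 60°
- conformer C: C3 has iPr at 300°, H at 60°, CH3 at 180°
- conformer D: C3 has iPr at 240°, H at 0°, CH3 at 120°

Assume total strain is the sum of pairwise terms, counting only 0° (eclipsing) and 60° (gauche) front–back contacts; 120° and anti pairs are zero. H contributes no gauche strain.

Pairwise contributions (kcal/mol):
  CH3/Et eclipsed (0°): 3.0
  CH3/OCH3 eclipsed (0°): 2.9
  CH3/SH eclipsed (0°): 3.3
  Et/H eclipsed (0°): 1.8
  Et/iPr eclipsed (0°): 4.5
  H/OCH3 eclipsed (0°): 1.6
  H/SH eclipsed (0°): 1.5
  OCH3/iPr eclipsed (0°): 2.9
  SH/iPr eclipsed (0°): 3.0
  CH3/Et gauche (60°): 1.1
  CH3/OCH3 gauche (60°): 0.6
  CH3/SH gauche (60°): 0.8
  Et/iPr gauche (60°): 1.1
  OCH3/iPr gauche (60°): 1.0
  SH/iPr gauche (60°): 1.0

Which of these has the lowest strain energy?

A is staggered. SH at 0° is gauche with iPr at 60° (1.0); SH at 0° is gauche with CH3 at 300° (0.8); OCH3 at 120° is gauche with iPr at 60° (1.0); Et at 240° is gauche with CH3 at 300° (1.1). Total 3.9 kcal/mol.
B is staggered. SH at 0° is gauche with CH3 at 60° (0.8); OCH3 at 120° is gauche with iPr at 180° (1.0); OCH3 at 120° is gauche with CH3 at 60° (0.6); Et at 240° is gauche with iPr at 180° (1.1). Total 3.5 kcal/mol.
C is staggered. SH at 0° is gauche with iPr at 300° (1.0); OCH3 at 120° is gauche with CH3 at 180° (0.6); Et at 240° is gauche with iPr at 300° (1.1); Et at 240° is gauche with CH3 at 180° (1.1). Total 3.8 kcal/mol.
D is eclipsed. SH at 0° is eclipsed with H at 0° (1.5); OCH3 at 120° is eclipsed with CH3 at 120° (2.9); Et at 240° is eclipsed with iPr at 240° (4.5). Total 8.9 kcal/mol.
B has the lowest total (3.5 kcal/mol).

B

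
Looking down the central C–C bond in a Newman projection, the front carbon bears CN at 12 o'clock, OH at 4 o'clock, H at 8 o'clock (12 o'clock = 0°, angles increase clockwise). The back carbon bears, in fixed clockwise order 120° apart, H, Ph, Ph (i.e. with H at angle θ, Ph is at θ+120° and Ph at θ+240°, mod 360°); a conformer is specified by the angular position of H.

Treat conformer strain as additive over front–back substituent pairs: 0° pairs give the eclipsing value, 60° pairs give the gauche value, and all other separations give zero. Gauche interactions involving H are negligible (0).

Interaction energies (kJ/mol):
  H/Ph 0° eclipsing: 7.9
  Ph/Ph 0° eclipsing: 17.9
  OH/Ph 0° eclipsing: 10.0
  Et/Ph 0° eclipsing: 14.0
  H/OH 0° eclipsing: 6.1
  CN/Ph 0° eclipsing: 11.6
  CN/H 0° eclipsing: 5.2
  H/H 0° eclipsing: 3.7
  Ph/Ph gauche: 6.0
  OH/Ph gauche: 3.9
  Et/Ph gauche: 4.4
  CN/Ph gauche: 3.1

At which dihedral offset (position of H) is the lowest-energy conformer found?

H at 0° (eclipsed): CN–H eclipsed, OH–Ph eclipsed, H–Ph eclipsed; 5.2 + 10.0 + 7.9 = 23.1 kJ/mol.
H at 60° (staggered): CN–Ph gauche, OH–Ph gauche; 3.1 + 3.9 = 7.0 kJ/mol.
H at 120° (eclipsed): CN–Ph eclipsed, OH–H eclipsed, H–Ph eclipsed; 11.6 + 6.1 + 7.9 = 25.6 kJ/mol.
H at 180° (staggered): CN–Ph gauche, CN–Ph gauche, OH–Ph gauche; 3.1 + 3.1 + 3.9 = 10.1 kJ/mol.
H at 240° (eclipsed): CN–Ph eclipsed, OH–Ph eclipsed, H–H eclipsed; 11.6 + 10.0 + 3.7 = 25.3 kJ/mol.
H at 300° (staggered): CN–Ph gauche, OH–Ph gauche, OH–Ph gauche; 3.1 + 3.9 + 3.9 = 10.9 kJ/mol.
The minimum (7.0 kJ/mol) occurs with H at 60°.

60°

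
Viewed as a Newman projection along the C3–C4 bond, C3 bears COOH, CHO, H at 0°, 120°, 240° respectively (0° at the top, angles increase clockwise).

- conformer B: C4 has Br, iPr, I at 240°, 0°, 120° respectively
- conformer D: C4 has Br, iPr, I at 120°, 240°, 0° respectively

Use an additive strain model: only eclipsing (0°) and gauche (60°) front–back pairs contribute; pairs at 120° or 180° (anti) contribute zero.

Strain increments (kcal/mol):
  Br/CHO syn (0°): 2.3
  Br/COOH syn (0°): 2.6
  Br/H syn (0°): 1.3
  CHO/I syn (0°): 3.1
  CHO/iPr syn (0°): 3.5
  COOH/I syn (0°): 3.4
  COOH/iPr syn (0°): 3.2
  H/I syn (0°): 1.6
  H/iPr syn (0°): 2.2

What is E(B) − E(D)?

-0.3 kcal/mol

B (eclipsed): COOH–iPr eclipsed, CHO–I eclipsed, H–Br eclipsed; 3.2 + 3.1 + 1.3 = 7.6 kcal/mol.
D (eclipsed): COOH–I eclipsed, CHO–Br eclipsed, H–iPr eclipsed; 3.4 + 2.3 + 2.2 = 7.9 kcal/mol.
E(B) − E(D) = 7.6 − 7.9 = -0.3 kcal/mol.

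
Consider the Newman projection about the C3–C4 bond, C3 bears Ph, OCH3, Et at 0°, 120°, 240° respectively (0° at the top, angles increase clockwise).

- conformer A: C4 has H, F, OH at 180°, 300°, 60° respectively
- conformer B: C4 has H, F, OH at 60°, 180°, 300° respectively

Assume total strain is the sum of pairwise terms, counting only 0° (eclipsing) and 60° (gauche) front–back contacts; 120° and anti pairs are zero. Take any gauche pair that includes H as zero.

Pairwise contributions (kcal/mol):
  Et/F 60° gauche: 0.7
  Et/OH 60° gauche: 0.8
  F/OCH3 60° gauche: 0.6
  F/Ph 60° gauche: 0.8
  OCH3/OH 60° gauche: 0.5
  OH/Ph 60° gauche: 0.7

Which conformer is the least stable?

A (staggered): Ph–F gauche, Ph–OH gauche, OCH3–OH gauche, Et–F gauche; 0.8 + 0.7 + 0.5 + 0.7 = 2.7 kcal/mol.
B (staggered): Ph–OH gauche, OCH3–F gauche, Et–F gauche, Et–OH gauche; 0.7 + 0.6 + 0.7 + 0.8 = 2.8 kcal/mol.
B has the highest total (2.8 kcal/mol).

B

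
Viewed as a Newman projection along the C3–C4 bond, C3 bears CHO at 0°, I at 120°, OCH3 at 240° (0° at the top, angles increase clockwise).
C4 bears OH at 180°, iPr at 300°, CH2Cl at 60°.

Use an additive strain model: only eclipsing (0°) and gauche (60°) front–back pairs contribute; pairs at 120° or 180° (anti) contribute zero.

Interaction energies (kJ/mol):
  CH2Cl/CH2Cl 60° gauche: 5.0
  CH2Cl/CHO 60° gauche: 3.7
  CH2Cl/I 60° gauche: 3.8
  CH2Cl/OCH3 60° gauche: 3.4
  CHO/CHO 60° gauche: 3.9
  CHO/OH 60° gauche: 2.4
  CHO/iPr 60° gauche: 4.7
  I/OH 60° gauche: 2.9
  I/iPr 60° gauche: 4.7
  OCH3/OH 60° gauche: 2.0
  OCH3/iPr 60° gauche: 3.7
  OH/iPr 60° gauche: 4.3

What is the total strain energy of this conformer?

This conformer (staggered): CHO–iPr gauche, CHO–CH2Cl gauche, I–OH gauche, I–CH2Cl gauche, OCH3–OH gauche, OCH3–iPr gauche; 4.7 + 3.7 + 2.9 + 3.8 + 2.0 + 3.7 = 20.8 kJ/mol.

20.8 kJ/mol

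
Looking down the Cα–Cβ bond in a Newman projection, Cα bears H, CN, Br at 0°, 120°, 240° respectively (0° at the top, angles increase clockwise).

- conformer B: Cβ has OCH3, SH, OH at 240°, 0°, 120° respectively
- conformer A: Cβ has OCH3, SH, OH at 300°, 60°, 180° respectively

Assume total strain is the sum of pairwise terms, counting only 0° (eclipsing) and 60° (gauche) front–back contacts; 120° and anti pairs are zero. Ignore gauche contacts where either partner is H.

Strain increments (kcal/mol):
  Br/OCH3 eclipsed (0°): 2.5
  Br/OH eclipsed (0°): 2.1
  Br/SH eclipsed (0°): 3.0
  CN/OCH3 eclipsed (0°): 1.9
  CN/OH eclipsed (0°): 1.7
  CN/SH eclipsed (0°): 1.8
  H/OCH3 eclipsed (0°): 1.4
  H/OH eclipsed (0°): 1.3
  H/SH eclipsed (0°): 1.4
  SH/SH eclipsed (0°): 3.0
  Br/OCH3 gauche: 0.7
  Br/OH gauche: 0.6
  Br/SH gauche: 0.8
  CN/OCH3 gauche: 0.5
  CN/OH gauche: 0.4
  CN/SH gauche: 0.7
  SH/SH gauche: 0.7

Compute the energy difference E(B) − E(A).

B (eclipsed): H(0°)/SH(0°) eclipsed 1.4; CN(120°)/OH(120°) eclipsed 1.7; Br(240°)/OCH3(240°) eclipsed 2.5 → 5.6 kcal/mol.
A (staggered): CN(120°)/SH(60°) gauche 0.7; CN(120°)/OH(180°) gauche 0.4; Br(240°)/OCH3(300°) gauche 0.7; Br(240°)/OH(180°) gauche 0.6 → 2.4 kcal/mol.
E(B) − E(A) = 5.6 − 2.4 = +3.2 kcal/mol.

+3.2 kcal/mol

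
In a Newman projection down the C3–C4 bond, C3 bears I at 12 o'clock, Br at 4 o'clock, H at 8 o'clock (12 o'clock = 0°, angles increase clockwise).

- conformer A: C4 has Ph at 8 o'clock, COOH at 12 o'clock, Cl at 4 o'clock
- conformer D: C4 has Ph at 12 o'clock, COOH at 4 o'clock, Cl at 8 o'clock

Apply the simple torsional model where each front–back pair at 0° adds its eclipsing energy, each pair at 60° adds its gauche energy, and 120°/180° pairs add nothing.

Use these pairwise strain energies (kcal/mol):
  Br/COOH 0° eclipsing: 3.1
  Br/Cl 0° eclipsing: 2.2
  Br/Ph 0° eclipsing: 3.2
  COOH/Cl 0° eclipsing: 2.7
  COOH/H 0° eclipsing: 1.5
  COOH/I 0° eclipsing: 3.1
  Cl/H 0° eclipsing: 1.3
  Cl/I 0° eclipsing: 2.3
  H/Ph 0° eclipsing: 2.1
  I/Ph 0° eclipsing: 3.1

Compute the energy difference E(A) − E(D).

A (eclipsed): I(0°)/COOH(0°) eclipsed 3.1; Br(120°)/Cl(120°) eclipsed 2.2; H(240°)/Ph(240°) eclipsed 2.1 → 7.4 kcal/mol.
D (eclipsed): I(0°)/Ph(0°) eclipsed 3.1; Br(120°)/COOH(120°) eclipsed 3.1; H(240°)/Cl(240°) eclipsed 1.3 → 7.5 kcal/mol.
E(A) − E(D) = 7.4 − 7.5 = -0.1 kcal/mol.

-0.1 kcal/mol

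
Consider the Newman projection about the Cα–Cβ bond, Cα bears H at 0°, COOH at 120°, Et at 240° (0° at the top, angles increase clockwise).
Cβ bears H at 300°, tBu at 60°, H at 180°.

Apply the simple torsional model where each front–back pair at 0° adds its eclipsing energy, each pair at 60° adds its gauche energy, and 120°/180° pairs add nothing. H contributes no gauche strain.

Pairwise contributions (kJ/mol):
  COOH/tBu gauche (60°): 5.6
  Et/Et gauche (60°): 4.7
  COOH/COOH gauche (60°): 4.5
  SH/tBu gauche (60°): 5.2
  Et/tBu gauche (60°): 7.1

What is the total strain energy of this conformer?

This conformer (staggered): COOH(120°)/tBu(60°) gauche 5.6 → 5.6 kJ/mol.

5.6 kJ/mol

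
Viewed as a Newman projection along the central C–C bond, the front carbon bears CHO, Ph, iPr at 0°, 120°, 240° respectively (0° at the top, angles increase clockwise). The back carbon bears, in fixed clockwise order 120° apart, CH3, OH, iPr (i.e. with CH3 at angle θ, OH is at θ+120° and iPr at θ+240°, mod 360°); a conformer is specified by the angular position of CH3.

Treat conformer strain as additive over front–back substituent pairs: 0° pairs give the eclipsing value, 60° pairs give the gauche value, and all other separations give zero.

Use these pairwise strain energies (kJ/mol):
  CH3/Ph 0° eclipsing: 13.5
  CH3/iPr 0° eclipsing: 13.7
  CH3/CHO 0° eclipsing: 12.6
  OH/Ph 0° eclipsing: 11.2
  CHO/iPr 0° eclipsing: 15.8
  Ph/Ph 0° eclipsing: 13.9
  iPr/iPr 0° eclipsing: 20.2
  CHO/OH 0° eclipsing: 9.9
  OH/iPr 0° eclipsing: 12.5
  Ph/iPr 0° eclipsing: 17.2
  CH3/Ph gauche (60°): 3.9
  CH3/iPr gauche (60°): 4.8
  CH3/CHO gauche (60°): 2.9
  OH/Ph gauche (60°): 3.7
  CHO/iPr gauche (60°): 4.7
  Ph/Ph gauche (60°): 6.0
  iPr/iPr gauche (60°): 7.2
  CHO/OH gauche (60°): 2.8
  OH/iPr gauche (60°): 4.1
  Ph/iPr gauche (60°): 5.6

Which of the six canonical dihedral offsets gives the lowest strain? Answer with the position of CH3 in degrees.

CH3 at 0° (eclipsed): CHO–CH3 eclipsed, Ph–OH eclipsed, iPr–iPr eclipsed; 12.6 + 11.2 + 20.2 = 44.0 kJ/mol.
CH3 at 60° (staggered): CHO–CH3 gauche, CHO–iPr gauche, Ph–CH3 gauche, Ph–OH gauche, iPr–OH gauche, iPr–iPr gauche; 2.9 + 4.7 + 3.9 + 3.7 + 4.1 + 7.2 = 26.5 kJ/mol.
CH3 at 120° (eclipsed): CHO–iPr eclipsed, Ph–CH3 eclipsed, iPr–OH eclipsed; 15.8 + 13.5 + 12.5 = 41.8 kJ/mol.
CH3 at 180° (staggered): CHO–OH gauche, CHO–iPr gauche, Ph–CH3 gauche, Ph–iPr gauche, iPr–CH3 gauche, iPr–OH gauche; 2.8 + 4.7 + 3.9 + 5.6 + 4.8 + 4.1 = 25.9 kJ/mol.
CH3 at 240° (eclipsed): CHO–OH eclipsed, Ph–iPr eclipsed, iPr–CH3 eclipsed; 9.9 + 17.2 + 13.7 = 40.8 kJ/mol.
CH3 at 300° (staggered): CHO–CH3 gauche, CHO–OH gauche, Ph–OH gauche, Ph–iPr gauche, iPr–CH3 gauche, iPr–iPr gauche; 2.9 + 2.8 + 3.7 + 5.6 + 4.8 + 7.2 = 27.0 kJ/mol.
The minimum (25.9 kJ/mol) occurs with CH3 at 180°.

180°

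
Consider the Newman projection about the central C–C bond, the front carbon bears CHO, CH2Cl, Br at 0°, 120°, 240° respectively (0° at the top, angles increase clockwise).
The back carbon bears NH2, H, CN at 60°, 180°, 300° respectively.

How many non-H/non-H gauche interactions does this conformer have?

Non-H gauche pairs: CHO(0°)/NH2(60°); CHO(0°)/CN(300°); CH2Cl(120°)/NH2(60°); Br(240°)/CN(300°) — 4 interactions.

4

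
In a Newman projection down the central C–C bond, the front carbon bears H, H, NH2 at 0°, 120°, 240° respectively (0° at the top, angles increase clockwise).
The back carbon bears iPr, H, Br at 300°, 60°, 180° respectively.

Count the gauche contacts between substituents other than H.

2

Non-H gauche pairs: NH2(240°)/iPr(300°); NH2(240°)/Br(180°) — 2 interactions.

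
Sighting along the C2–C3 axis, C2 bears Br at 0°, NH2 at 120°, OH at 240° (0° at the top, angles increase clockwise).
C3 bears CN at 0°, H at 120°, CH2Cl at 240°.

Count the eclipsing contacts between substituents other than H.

Non-H eclipsing pairs: Br(0°)/CN(0°); OH(240°)/CH2Cl(240°) — 2 interactions.

2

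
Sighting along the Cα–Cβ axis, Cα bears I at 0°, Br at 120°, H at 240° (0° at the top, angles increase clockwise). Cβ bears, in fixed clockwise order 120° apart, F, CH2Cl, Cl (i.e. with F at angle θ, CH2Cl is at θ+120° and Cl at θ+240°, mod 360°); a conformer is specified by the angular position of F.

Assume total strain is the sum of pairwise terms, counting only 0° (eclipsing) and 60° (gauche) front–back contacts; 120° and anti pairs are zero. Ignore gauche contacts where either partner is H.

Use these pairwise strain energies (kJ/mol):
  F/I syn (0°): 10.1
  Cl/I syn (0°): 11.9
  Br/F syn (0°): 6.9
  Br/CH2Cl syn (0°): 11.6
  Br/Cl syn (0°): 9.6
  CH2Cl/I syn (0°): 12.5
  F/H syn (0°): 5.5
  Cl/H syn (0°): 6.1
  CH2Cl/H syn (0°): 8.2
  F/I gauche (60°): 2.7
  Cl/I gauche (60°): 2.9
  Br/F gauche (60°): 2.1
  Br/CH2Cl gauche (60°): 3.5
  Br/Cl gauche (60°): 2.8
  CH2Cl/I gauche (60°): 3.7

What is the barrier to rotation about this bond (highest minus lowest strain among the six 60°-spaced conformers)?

F at 0° (eclipsed): I(0°)/F(0°) eclipsed 10.1; Br(120°)/CH2Cl(120°) eclipsed 11.6; H(240°)/Cl(240°) eclipsed 6.1 → 27.8 kJ/mol.
F at 60° (staggered): I(0°)/F(60°) gauche 2.7; I(0°)/Cl(300°) gauche 2.9; Br(120°)/F(60°) gauche 2.1; Br(120°)/CH2Cl(180°) gauche 3.5 → 11.2 kJ/mol.
F at 120° (eclipsed): I(0°)/Cl(0°) eclipsed 11.9; Br(120°)/F(120°) eclipsed 6.9; H(240°)/CH2Cl(240°) eclipsed 8.2 → 27.0 kJ/mol.
F at 180° (staggered): I(0°)/CH2Cl(300°) gauche 3.7; I(0°)/Cl(60°) gauche 2.9; Br(120°)/F(180°) gauche 2.1; Br(120°)/Cl(60°) gauche 2.8 → 11.5 kJ/mol.
F at 240° (eclipsed): I(0°)/CH2Cl(0°) eclipsed 12.5; Br(120°)/Cl(120°) eclipsed 9.6; H(240°)/F(240°) eclipsed 5.5 → 27.6 kJ/mol.
F at 300° (staggered): I(0°)/F(300°) gauche 2.7; I(0°)/CH2Cl(60°) gauche 3.7; Br(120°)/CH2Cl(60°) gauche 3.5; Br(120°)/Cl(180°) gauche 2.8 → 12.7 kJ/mol.
Max at 0° (27.8 kJ/mol), min at 60° (11.2 kJ/mol); barrier = 16.6 kJ/mol.

16.6 kJ/mol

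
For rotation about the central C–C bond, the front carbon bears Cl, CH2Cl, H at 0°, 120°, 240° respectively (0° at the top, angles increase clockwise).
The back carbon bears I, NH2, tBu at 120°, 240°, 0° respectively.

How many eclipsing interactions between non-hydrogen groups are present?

Non-H eclipsing pairs: Cl(0°)/tBu(0°); CH2Cl(120°)/I(120°) — 2 interactions.

2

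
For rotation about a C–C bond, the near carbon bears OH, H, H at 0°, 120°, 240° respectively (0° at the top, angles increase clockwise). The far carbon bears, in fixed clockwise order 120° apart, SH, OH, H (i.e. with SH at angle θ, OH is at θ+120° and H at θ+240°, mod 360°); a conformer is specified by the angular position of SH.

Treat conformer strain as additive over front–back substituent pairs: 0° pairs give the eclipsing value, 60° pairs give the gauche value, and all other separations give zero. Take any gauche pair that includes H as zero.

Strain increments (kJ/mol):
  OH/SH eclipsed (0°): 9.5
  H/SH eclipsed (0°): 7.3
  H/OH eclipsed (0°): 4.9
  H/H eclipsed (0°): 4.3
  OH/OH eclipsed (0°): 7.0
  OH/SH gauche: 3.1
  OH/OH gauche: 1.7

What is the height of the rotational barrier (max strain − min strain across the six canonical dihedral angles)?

17.0 kJ/mol

SH at 0° (eclipsed): OH(0°)/SH(0°) eclipsed 9.5; H(120°)/OH(120°) eclipsed 4.9; H(240°)/H(240°) eclipsed 4.3 → 18.7 kJ/mol.
SH at 60° (staggered): OH(0°)/SH(60°) gauche 3.1 → 3.1 kJ/mol.
SH at 120° (eclipsed): OH(0°)/H(0°) eclipsed 4.9; H(120°)/SH(120°) eclipsed 7.3; H(240°)/OH(240°) eclipsed 4.9 → 17.1 kJ/mol.
SH at 180° (staggered): OH(0°)/OH(300°) gauche 1.7 → 1.7 kJ/mol.
SH at 240° (eclipsed): OH(0°)/OH(0°) eclipsed 7.0; H(120°)/H(120°) eclipsed 4.3; H(240°)/SH(240°) eclipsed 7.3 → 18.6 kJ/mol.
SH at 300° (staggered): OH(0°)/SH(300°) gauche 3.1; OH(0°)/OH(60°) gauche 1.7 → 4.8 kJ/mol.
Max at 0° (18.7 kJ/mol), min at 180° (1.7 kJ/mol); barrier = 17.0 kJ/mol.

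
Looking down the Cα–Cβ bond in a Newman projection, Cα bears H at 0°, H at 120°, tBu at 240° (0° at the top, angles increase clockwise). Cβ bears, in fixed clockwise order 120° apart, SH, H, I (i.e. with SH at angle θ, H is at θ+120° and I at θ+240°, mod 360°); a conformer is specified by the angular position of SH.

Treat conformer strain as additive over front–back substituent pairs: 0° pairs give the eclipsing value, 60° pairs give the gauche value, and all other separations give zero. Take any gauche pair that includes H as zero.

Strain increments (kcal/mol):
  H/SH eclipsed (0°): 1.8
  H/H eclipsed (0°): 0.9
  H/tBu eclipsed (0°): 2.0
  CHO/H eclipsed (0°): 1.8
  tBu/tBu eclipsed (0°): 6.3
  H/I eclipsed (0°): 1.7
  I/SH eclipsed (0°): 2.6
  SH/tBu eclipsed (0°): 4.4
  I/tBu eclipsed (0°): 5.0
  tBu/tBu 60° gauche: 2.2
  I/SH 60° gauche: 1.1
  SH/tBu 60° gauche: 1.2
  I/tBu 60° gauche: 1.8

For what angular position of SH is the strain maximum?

0°

SH at 0° (eclipsed): H(0°)/SH(0°) eclipsed 1.8; H(120°)/H(120°) eclipsed 0.9; tBu(240°)/I(240°) eclipsed 5.0 → 7.7 kcal/mol.
SH at 60° (staggered): tBu(240°)/I(300°) gauche 1.8 → 1.8 kcal/mol.
SH at 120° (eclipsed): H(0°)/I(0°) eclipsed 1.7; H(120°)/SH(120°) eclipsed 1.8; tBu(240°)/H(240°) eclipsed 2.0 → 5.5 kcal/mol.
SH at 180° (staggered): tBu(240°)/SH(180°) gauche 1.2 → 1.2 kcal/mol.
SH at 240° (eclipsed): H(0°)/H(0°) eclipsed 0.9; H(120°)/I(120°) eclipsed 1.7; tBu(240°)/SH(240°) eclipsed 4.4 → 7.0 kcal/mol.
SH at 300° (staggered): tBu(240°)/SH(300°) gauche 1.2; tBu(240°)/I(180°) gauche 1.8 → 3.0 kcal/mol.
The maximum (7.7 kcal/mol) occurs with SH at 0°.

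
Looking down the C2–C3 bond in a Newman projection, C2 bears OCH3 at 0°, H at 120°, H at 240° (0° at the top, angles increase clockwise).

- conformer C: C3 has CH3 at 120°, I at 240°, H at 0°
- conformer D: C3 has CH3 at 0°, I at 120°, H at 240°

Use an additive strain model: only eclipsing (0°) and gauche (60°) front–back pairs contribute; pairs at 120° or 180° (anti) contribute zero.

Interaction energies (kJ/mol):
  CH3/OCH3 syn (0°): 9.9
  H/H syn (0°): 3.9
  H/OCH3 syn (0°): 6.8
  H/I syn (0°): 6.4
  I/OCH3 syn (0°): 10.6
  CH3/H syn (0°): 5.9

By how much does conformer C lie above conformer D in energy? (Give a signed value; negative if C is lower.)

-1.1 kJ/mol

C (eclipsed): OCH3–H eclipsed, H–CH3 eclipsed, H–I eclipsed; 6.8 + 5.9 + 6.4 = 19.1 kJ/mol.
D (eclipsed): OCH3–CH3 eclipsed, H–I eclipsed, H–H eclipsed; 9.9 + 6.4 + 3.9 = 20.2 kJ/mol.
E(C) − E(D) = 19.1 − 20.2 = -1.1 kJ/mol.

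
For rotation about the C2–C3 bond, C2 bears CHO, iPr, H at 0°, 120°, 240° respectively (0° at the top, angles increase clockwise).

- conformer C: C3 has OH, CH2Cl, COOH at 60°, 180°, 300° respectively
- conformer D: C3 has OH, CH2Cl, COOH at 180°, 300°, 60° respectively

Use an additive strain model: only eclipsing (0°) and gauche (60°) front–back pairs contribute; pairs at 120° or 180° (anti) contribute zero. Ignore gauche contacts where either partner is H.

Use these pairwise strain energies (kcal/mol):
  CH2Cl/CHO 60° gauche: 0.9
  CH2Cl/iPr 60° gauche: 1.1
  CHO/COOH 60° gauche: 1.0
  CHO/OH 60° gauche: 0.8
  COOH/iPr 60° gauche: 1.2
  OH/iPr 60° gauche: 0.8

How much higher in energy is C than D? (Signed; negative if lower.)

C is staggered. CHO at 0° is gauche with OH at 60° (0.8); CHO at 0° is gauche with COOH at 300° (1.0); iPr at 120° is gauche with OH at 60° (0.8); iPr at 120° is gauche with CH2Cl at 180° (1.1). Total 3.7 kcal/mol.
D is staggered. CHO at 0° is gauche with CH2Cl at 300° (0.9); CHO at 0° is gauche with COOH at 60° (1.0); iPr at 120° is gauche with OH at 180° (0.8); iPr at 120° is gauche with COOH at 60° (1.2). Total 3.9 kcal/mol.
E(C) − E(D) = 3.7 − 3.9 = -0.2 kcal/mol.

-0.2 kcal/mol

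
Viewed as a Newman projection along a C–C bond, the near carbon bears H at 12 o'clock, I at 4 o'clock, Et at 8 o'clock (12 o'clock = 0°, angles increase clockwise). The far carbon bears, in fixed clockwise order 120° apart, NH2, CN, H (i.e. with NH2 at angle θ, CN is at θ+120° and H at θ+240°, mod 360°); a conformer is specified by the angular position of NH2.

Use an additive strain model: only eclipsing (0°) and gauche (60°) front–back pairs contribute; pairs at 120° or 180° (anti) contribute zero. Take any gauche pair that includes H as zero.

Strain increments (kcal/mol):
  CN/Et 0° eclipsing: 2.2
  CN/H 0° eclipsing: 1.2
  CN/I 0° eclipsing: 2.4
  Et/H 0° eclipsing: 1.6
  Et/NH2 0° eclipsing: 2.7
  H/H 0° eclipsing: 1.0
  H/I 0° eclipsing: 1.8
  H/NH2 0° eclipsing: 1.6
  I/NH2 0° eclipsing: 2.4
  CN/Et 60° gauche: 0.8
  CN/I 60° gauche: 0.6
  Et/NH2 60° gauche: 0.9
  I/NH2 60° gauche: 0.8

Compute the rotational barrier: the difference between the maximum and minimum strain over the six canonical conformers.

NH2 at 0° (eclipsed): H(0°)/NH2(0°) eclipsed 1.6; I(120°)/CN(120°) eclipsed 2.4; Et(240°)/H(240°) eclipsed 1.6 → 5.6 kcal/mol.
NH2 at 60° (staggered): I(120°)/NH2(60°) gauche 0.8; I(120°)/CN(180°) gauche 0.6; Et(240°)/CN(180°) gauche 0.8 → 2.2 kcal/mol.
NH2 at 120° (eclipsed): H(0°)/H(0°) eclipsed 1.0; I(120°)/NH2(120°) eclipsed 2.4; Et(240°)/CN(240°) eclipsed 2.2 → 5.6 kcal/mol.
NH2 at 180° (staggered): I(120°)/NH2(180°) gauche 0.8; Et(240°)/NH2(180°) gauche 0.9; Et(240°)/CN(300°) gauche 0.8 → 2.5 kcal/mol.
NH2 at 240° (eclipsed): H(0°)/CN(0°) eclipsed 1.2; I(120°)/H(120°) eclipsed 1.8; Et(240°)/NH2(240°) eclipsed 2.7 → 5.7 kcal/mol.
NH2 at 300° (staggered): I(120°)/CN(60°) gauche 0.6; Et(240°)/NH2(300°) gauche 0.9 → 1.5 kcal/mol.
Max at 240° (5.7 kcal/mol), min at 300° (1.5 kcal/mol); barrier = 4.2 kcal/mol.

4.2 kcal/mol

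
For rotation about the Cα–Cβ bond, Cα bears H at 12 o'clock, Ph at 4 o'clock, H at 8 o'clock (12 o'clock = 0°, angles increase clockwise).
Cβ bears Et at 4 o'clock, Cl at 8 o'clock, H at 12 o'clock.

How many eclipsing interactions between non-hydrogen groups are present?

1

Non-H eclipsing pairs: Ph(120°)/Et(120°) — 1 interaction.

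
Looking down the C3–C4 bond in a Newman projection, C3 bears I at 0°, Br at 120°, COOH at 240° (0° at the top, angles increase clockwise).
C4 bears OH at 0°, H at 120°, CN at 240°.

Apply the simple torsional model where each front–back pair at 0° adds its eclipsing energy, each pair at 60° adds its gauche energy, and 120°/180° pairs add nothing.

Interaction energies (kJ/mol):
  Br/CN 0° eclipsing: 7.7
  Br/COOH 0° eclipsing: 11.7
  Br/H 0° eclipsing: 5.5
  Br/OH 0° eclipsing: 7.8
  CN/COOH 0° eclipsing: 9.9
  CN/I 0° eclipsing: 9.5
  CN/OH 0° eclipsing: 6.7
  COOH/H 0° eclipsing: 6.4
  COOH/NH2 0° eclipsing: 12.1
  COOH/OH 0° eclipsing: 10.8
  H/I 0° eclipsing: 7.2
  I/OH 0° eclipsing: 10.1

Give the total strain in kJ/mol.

25.5 kJ/mol

This conformer (eclipsed): I(0°)/OH(0°) eclipsed 10.1; Br(120°)/H(120°) eclipsed 5.5; COOH(240°)/CN(240°) eclipsed 9.9 → 25.5 kJ/mol.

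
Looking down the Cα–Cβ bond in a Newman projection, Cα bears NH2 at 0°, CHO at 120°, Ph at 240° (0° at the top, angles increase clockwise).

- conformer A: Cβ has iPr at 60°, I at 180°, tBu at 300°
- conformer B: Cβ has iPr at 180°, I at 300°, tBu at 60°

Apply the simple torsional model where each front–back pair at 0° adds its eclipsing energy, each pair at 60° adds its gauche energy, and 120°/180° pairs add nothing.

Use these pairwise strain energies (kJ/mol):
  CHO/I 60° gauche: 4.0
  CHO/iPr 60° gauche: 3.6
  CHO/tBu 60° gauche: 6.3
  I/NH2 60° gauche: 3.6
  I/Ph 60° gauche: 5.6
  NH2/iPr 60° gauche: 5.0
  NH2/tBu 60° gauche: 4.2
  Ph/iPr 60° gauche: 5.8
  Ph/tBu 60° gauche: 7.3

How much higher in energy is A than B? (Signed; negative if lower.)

A (staggered): NH2–iPr gauche, NH2–tBu gauche, CHO–iPr gauche, CHO–I gauche, Ph–I gauche, Ph–tBu gauche; 5.0 + 4.2 + 3.6 + 4.0 + 5.6 + 7.3 = 29.7 kJ/mol.
B (staggered): NH2–I gauche, NH2–tBu gauche, CHO–iPr gauche, CHO–tBu gauche, Ph–iPr gauche, Ph–I gauche; 3.6 + 4.2 + 3.6 + 6.3 + 5.8 + 5.6 = 29.1 kJ/mol.
E(A) − E(B) = 29.7 − 29.1 = +0.6 kJ/mol.

+0.6 kJ/mol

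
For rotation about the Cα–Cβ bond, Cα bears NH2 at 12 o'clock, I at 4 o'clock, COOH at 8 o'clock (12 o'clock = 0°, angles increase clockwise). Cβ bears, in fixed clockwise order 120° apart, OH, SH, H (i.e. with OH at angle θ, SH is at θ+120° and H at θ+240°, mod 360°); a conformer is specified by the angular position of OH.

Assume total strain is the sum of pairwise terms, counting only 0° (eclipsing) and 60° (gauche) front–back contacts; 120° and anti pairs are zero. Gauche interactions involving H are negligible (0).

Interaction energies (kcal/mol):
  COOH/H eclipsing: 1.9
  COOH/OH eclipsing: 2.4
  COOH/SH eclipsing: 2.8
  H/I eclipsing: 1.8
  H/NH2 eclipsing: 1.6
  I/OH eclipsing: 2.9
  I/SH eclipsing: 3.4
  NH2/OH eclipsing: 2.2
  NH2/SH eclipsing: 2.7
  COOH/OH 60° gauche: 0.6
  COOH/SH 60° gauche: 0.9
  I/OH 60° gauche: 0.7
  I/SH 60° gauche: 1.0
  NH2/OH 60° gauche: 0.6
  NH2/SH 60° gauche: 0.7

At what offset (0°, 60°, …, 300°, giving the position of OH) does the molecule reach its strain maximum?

0°

OH at 0° (eclipsed): NH2(0°)/OH(0°) eclipsed 2.2; I(120°)/SH(120°) eclipsed 3.4; COOH(240°)/H(240°) eclipsed 1.9 → 7.5 kcal/mol.
OH at 60° (staggered): NH2(0°)/OH(60°) gauche 0.6; I(120°)/OH(60°) gauche 0.7; I(120°)/SH(180°) gauche 1.0; COOH(240°)/SH(180°) gauche 0.9 → 3.2 kcal/mol.
OH at 120° (eclipsed): NH2(0°)/H(0°) eclipsed 1.6; I(120°)/OH(120°) eclipsed 2.9; COOH(240°)/SH(240°) eclipsed 2.8 → 7.3 kcal/mol.
OH at 180° (staggered): NH2(0°)/SH(300°) gauche 0.7; I(120°)/OH(180°) gauche 0.7; COOH(240°)/OH(180°) gauche 0.6; COOH(240°)/SH(300°) gauche 0.9 → 2.9 kcal/mol.
OH at 240° (eclipsed): NH2(0°)/SH(0°) eclipsed 2.7; I(120°)/H(120°) eclipsed 1.8; COOH(240°)/OH(240°) eclipsed 2.4 → 6.9 kcal/mol.
OH at 300° (staggered): NH2(0°)/OH(300°) gauche 0.6; NH2(0°)/SH(60°) gauche 0.7; I(120°)/SH(60°) gauche 1.0; COOH(240°)/OH(300°) gauche 0.6 → 2.9 kcal/mol.
The maximum (7.5 kcal/mol) occurs with OH at 0°.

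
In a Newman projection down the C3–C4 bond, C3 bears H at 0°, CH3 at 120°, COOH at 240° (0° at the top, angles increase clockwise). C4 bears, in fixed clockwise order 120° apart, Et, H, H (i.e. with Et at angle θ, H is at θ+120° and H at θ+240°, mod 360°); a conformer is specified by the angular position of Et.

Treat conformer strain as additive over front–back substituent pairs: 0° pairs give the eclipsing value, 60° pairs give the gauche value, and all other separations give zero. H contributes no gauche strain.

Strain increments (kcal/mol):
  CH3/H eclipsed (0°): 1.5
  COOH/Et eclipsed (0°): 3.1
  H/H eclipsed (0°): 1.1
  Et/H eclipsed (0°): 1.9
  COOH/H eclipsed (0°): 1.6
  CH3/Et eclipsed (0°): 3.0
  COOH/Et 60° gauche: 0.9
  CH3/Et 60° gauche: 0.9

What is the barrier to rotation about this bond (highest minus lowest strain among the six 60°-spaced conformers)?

4.8 kcal/mol

Et at 0° (eclipsed): H–Et eclipsed, CH3–H eclipsed, COOH–H eclipsed; 1.9 + 1.5 + 1.6 = 5.0 kcal/mol.
Et at 60° (staggered): CH3–Et gauche; 0.9 = 0.9 kcal/mol.
Et at 120° (eclipsed): H–H eclipsed, CH3–Et eclipsed, COOH–H eclipsed; 1.1 + 3.0 + 1.6 = 5.7 kcal/mol.
Et at 180° (staggered): CH3–Et gauche, COOH–Et gauche; 0.9 + 0.9 = 1.8 kcal/mol.
Et at 240° (eclipsed): H–H eclipsed, CH3–H eclipsed, COOH–Et eclipsed; 1.1 + 1.5 + 3.1 = 5.7 kcal/mol.
Et at 300° (staggered): COOH–Et gauche; 0.9 = 0.9 kcal/mol.
Max at 120° (5.7 kcal/mol), min at 60° (0.9 kcal/mol); barrier = 4.8 kcal/mol.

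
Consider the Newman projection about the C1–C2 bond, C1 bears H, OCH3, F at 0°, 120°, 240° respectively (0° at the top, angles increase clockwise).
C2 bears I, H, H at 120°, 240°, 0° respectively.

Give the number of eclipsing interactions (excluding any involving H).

Non-H eclipsing pairs: OCH3(120°)/I(120°) — 1 interaction.

1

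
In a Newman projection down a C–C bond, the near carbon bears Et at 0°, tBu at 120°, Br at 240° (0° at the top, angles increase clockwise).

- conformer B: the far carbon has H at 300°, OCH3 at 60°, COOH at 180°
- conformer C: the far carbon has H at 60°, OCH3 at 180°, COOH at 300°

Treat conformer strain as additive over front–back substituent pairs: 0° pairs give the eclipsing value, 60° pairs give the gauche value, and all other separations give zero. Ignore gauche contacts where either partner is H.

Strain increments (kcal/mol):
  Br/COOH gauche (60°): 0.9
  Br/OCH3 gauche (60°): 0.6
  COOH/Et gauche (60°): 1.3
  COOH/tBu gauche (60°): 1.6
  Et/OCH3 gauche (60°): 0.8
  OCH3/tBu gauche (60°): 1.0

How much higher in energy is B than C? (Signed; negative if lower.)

+0.5 kcal/mol

B (staggered): Et(0°)/OCH3(60°) gauche 0.8; tBu(120°)/OCH3(60°) gauche 1.0; tBu(120°)/COOH(180°) gauche 1.6; Br(240°)/COOH(180°) gauche 0.9 → 4.3 kcal/mol.
C (staggered): Et(0°)/COOH(300°) gauche 1.3; tBu(120°)/OCH3(180°) gauche 1.0; Br(240°)/OCH3(180°) gauche 0.6; Br(240°)/COOH(300°) gauche 0.9 → 3.8 kcal/mol.
E(B) − E(C) = 4.3 − 3.8 = +0.5 kcal/mol.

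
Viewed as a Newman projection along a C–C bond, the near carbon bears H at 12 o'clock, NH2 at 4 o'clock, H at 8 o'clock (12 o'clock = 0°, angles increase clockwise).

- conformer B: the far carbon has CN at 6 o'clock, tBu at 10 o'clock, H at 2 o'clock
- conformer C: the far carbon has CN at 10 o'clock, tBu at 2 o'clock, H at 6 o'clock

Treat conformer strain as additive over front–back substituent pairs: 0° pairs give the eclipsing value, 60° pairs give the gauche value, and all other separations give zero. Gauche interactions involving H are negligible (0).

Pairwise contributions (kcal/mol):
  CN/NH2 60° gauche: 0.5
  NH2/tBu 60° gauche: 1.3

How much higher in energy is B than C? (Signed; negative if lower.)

-0.8 kcal/mol

B (staggered): NH2(120°)/CN(180°) gauche 0.5 → 0.5 kcal/mol.
C (staggered): NH2(120°)/tBu(60°) gauche 1.3 → 1.3 kcal/mol.
E(B) − E(C) = 0.5 − 1.3 = -0.8 kcal/mol.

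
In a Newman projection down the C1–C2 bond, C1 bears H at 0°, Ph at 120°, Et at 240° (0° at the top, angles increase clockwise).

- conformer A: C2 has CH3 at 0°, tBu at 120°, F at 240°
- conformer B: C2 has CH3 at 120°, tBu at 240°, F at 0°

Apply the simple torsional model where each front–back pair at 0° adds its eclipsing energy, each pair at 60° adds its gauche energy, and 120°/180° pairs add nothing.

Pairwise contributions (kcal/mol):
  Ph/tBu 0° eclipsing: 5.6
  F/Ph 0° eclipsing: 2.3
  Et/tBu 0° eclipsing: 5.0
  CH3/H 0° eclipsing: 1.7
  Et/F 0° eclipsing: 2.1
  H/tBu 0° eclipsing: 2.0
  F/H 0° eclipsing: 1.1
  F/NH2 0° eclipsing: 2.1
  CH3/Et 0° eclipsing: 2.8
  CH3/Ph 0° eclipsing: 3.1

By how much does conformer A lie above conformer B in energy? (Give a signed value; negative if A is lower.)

A (eclipsed): H(0°)/CH3(0°) eclipsed 1.7; Ph(120°)/tBu(120°) eclipsed 5.6; Et(240°)/F(240°) eclipsed 2.1 → 9.4 kcal/mol.
B (eclipsed): H(0°)/F(0°) eclipsed 1.1; Ph(120°)/CH3(120°) eclipsed 3.1; Et(240°)/tBu(240°) eclipsed 5.0 → 9.2 kcal/mol.
E(A) − E(B) = 9.4 − 9.2 = +0.2 kcal/mol.

+0.2 kcal/mol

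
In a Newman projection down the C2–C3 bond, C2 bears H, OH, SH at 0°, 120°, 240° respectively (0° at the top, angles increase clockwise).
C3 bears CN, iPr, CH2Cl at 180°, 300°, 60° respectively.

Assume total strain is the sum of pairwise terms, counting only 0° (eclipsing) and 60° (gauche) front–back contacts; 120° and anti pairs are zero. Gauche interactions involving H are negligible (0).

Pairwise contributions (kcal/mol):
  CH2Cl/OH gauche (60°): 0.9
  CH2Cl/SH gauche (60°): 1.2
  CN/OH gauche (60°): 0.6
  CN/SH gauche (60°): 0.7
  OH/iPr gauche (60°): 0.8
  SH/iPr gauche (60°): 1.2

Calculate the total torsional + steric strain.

This conformer (staggered): OH(120°)/CN(180°) gauche 0.6; OH(120°)/CH2Cl(60°) gauche 0.9; SH(240°)/CN(180°) gauche 0.7; SH(240°)/iPr(300°) gauche 1.2 → 3.4 kcal/mol.

3.4 kcal/mol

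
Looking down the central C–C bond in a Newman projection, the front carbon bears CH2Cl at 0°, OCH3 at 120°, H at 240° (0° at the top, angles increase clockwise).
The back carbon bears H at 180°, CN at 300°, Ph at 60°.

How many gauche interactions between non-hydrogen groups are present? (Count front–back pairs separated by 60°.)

Non-H gauche pairs: CH2Cl(0°)/CN(300°); CH2Cl(0°)/Ph(60°); OCH3(120°)/Ph(60°) — 3 interactions.

3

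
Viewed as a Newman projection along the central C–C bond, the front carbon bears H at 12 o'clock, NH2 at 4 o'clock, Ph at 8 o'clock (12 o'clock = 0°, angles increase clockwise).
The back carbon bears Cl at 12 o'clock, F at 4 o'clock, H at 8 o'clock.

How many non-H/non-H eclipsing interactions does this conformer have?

1

Non-H eclipsing pairs: NH2(120°)/F(120°) — 1 interaction.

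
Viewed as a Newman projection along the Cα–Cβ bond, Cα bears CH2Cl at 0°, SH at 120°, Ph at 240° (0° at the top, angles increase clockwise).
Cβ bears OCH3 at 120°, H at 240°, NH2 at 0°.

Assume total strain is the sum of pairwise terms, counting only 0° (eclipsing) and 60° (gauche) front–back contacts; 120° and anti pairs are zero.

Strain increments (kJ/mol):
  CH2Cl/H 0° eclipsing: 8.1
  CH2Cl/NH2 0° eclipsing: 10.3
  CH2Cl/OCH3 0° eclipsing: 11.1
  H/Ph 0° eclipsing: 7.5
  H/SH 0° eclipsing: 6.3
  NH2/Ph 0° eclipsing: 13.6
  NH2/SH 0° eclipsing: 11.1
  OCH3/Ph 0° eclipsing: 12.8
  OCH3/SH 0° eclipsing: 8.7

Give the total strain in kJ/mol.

26.5 kJ/mol

This conformer (eclipsed): CH2Cl(0°)/NH2(0°) eclipsed 10.3; SH(120°)/OCH3(120°) eclipsed 8.7; Ph(240°)/H(240°) eclipsed 7.5 → 26.5 kJ/mol.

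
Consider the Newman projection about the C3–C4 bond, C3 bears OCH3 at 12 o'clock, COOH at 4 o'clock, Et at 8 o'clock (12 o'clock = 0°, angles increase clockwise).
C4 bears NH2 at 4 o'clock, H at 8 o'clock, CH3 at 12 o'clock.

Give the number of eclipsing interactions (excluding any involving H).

Non-H eclipsing pairs: OCH3(0°)/CH3(0°); COOH(120°)/NH2(120°) — 2 interactions.

2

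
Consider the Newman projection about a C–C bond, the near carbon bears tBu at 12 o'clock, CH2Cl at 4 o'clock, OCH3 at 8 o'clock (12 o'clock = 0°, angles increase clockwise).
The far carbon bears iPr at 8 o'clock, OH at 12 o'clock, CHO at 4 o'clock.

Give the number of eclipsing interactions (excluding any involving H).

3

Non-H eclipsing pairs: tBu(0°)/OH(0°); CH2Cl(120°)/CHO(120°); OCH3(240°)/iPr(240°) — 3 interactions.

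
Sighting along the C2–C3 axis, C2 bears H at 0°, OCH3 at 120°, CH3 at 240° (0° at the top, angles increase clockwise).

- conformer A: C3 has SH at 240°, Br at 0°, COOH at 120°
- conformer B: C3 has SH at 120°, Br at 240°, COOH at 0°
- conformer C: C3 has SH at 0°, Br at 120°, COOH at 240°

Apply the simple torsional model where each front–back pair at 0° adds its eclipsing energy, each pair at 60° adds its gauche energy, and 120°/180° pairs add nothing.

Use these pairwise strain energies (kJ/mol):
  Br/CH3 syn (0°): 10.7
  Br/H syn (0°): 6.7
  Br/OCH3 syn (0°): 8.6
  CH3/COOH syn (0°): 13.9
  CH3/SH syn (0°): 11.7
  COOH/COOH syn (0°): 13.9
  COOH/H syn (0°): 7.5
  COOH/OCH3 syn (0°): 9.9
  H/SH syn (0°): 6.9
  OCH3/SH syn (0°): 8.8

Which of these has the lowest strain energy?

A (eclipsed): H(0°)/Br(0°) eclipsed 6.7; OCH3(120°)/COOH(120°) eclipsed 9.9; CH3(240°)/SH(240°) eclipsed 11.7 → 28.3 kJ/mol.
B (eclipsed): H(0°)/COOH(0°) eclipsed 7.5; OCH3(120°)/SH(120°) eclipsed 8.8; CH3(240°)/Br(240°) eclipsed 10.7 → 27.0 kJ/mol.
C (eclipsed): H(0°)/SH(0°) eclipsed 6.9; OCH3(120°)/Br(120°) eclipsed 8.6; CH3(240°)/COOH(240°) eclipsed 13.9 → 29.4 kJ/mol.
B has the lowest total (27.0 kJ/mol).

B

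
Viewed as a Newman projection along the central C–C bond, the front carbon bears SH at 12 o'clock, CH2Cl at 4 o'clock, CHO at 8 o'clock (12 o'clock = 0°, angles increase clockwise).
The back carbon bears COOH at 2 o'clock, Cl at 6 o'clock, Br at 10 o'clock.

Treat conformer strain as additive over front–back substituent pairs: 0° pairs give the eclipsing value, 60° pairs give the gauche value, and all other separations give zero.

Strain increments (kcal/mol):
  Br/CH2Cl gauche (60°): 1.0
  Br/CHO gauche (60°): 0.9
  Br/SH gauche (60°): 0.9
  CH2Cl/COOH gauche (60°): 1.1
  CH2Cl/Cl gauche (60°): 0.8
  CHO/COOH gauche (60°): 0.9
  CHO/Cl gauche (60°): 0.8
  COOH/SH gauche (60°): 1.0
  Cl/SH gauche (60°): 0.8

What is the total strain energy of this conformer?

5.5 kcal/mol

This conformer (staggered): SH–COOH gauche, SH–Br gauche, CH2Cl–COOH gauche, CH2Cl–Cl gauche, CHO–Cl gauche, CHO–Br gauche; 1.0 + 0.9 + 1.1 + 0.8 + 0.8 + 0.9 = 5.5 kcal/mol.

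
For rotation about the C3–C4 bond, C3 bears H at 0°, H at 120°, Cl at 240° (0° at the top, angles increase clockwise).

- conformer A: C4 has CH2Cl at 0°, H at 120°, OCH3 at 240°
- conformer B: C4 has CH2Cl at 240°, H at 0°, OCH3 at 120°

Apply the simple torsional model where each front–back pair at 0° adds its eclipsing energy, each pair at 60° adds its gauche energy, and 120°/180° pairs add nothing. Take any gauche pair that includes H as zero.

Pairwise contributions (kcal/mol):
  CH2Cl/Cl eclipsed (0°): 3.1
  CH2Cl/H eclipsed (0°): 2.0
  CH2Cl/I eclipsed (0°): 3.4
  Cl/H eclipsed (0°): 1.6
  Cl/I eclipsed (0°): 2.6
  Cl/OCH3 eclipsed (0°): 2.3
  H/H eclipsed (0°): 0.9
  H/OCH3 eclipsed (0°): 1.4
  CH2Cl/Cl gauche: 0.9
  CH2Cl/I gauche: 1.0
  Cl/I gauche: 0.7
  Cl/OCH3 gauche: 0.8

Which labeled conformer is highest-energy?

B

A is eclipsed. H at 0° is eclipsed with CH2Cl at 0° (2.0); H at 120° is eclipsed with H at 120° (0.9); Cl at 240° is eclipsed with OCH3 at 240° (2.3). Total 5.2 kcal/mol.
B is eclipsed. H at 0° is eclipsed with H at 0° (0.9); H at 120° is eclipsed with OCH3 at 120° (1.4); Cl at 240° is eclipsed with CH2Cl at 240° (3.1). Total 5.4 kcal/mol.
B has the highest total (5.4 kcal/mol).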